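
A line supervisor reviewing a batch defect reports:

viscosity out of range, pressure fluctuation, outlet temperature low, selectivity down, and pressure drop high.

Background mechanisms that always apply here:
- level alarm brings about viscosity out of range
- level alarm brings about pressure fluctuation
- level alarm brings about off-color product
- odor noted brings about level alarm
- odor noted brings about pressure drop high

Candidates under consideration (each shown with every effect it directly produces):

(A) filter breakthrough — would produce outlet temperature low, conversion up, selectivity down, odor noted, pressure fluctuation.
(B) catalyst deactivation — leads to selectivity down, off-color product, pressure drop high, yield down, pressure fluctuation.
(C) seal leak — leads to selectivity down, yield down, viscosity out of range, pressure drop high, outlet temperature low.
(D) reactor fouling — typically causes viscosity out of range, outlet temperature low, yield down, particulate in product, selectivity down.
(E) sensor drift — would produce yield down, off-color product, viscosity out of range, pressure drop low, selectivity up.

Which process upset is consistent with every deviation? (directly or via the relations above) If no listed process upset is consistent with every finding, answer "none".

Per-candidate check:
(A) filter breakthrough — accounts for every observation (viscosity out of range through odor noted → level alarm → viscosity out of range)
(B) catalyst deactivation — viscosity out of range -; pressure fluctuation +; outlet temperature low -; selectivity down +; pressure drop high +
(C) seal leak — does not account for pressure fluctuation
(D) reactor fouling — does not account for pressure fluctuation, pressure drop high
(E) sensor drift — viscosity out of range +; pressure fluctuation -; outlet temperature low -; selectivity down -; pressure drop high -
Only (A) is consistent with every observation.

A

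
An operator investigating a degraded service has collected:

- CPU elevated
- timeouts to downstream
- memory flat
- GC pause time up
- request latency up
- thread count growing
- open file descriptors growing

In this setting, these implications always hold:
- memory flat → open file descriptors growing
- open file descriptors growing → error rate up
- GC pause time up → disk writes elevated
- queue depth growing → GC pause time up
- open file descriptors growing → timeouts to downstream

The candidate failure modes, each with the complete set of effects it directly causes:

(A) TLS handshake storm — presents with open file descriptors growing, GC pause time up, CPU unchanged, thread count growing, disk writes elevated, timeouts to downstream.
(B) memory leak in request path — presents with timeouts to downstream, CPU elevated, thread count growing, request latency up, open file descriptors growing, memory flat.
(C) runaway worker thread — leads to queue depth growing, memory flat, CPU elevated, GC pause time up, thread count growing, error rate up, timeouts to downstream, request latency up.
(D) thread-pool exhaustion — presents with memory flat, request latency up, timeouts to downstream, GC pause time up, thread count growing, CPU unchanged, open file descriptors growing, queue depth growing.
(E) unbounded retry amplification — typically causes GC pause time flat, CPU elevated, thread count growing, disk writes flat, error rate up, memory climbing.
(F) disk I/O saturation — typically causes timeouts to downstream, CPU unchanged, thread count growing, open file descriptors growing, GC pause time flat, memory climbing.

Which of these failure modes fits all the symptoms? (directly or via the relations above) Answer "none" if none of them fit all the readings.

C

Per-candidate check:
(A) TLS handshake storm — CPU elevated NO; timeouts to downstream yes; memory flat NO; GC pause time up yes; request latency up NO; thread count growing yes; open file descriptors growing yes
(B) memory leak in request path — CPU elevated yes; timeouts to downstream yes; memory flat yes; GC pause time up NO; request latency up yes; thread count growing yes; open file descriptors growing yes
(C) runaway worker thread — CPU elevated yes; timeouts to downstream yes; memory flat yes; GC pause time up yes; request latency up yes; thread count growing yes; open file descriptors growing yes (via memory flat → open file descriptors growing)
(D) thread-pool exhaustion — CPU elevated NO; timeouts to downstream yes; memory flat yes; GC pause time up yes; request latency up yes; thread count growing yes; open file descriptors growing yes
(E) unbounded retry amplification — fails on timeouts to downstream, memory flat, GC pause time up, request latency up, open file descriptors growing (predicts memory climbing, not memory flat; predicts GC pause time flat, not GC pause time up)
(F) disk I/O saturation — fails on CPU elevated, memory flat, GC pause time up, request latency up (predicts CPU unchanged, not CPU elevated; predicts memory climbing, not memory flat; predicts GC pause time flat, not GC pause time up)
(C) alone accounts for all the evidence.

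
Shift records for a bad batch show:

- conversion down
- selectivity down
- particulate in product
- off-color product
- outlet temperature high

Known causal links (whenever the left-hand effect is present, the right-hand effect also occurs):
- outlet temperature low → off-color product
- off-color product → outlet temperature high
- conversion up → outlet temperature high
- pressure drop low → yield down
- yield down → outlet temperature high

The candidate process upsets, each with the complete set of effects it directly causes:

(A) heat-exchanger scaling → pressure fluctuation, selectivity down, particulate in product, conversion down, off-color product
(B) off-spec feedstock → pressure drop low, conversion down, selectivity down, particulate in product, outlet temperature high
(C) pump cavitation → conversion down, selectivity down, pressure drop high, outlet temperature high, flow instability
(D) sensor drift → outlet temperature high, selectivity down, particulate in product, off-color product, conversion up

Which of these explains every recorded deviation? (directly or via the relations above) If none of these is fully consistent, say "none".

A

Testing each hypothesis:
(A) heat-exchanger scaling — conversion down yes; selectivity down yes; particulate in product yes; off-color product yes; outlet temperature high yes (by off-color product → outlet temperature high)
(B) off-spec feedstock — does not account for off-color product
(C) pump cavitation — conversion down yes; selectivity down yes; particulate in product NO; off-color product NO; outlet temperature high yes
(D) sensor drift — conversion down NO; selectivity down yes; particulate in product yes; off-color product yes; outlet temperature high yes
(A) is the only candidate with no mismatches.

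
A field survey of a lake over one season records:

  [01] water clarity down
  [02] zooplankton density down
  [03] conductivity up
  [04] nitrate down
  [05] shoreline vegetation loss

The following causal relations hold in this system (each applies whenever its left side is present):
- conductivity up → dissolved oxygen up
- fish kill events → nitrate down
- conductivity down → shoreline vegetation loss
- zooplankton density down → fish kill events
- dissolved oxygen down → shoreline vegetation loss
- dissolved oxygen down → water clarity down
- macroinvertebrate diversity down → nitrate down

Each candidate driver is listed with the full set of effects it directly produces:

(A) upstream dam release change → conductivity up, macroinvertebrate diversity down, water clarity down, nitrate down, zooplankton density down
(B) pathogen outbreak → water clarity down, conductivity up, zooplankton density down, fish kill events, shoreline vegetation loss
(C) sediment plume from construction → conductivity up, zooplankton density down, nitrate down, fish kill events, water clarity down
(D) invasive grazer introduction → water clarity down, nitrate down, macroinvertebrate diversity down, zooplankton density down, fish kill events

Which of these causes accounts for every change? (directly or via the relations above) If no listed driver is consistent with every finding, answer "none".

Per-candidate check:
(A) upstream dam release change — water clarity down +; zooplankton density down +; conductivity up +; nitrate down +; shoreline vegetation loss -
(B) pathogen outbreak — water clarity down +; zooplankton density down +; conductivity up +; nitrate down + (via fish kill events → nitrate down); shoreline vegetation loss +
(C) sediment plume from construction — does not account for shoreline vegetation loss
(D) invasive grazer introduction — does not account for conductivity up, shoreline vegetation loss
Only (B) is consistent with every observation.

B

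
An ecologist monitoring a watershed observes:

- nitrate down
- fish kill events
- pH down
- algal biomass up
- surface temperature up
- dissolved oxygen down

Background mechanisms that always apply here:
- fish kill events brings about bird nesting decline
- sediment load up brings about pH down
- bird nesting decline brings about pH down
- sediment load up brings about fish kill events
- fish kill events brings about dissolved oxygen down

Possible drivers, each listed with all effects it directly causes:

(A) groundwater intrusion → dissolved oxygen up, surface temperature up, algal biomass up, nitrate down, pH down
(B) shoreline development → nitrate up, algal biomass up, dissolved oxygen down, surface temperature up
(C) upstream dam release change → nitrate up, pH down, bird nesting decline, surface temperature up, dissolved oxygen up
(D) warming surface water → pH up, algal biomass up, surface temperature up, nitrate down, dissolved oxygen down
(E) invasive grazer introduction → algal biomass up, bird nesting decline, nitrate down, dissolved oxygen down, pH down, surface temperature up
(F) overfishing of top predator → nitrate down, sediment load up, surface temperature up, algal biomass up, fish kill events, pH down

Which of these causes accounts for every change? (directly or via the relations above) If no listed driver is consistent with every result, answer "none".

F

For each candidate, compare predicted effects to what was observed:
(A) groundwater intrusion — fails on fish kill events, dissolved oxygen down (predicts dissolved oxygen up, not dissolved oxygen down)
(B) shoreline development — nitrate down ✗; fish kill events ✗; pH down ✗; algal biomass up ✓; surface temperature up ✓; dissolved oxygen down ✓
(C) upstream dam release change — nitrate down ✗; fish kill events ✗; pH down ✓; algal biomass up ✗; surface temperature up ✓; dissolved oxygen down ✗
(D) warming surface water — fails on fish kill events, pH down (predicts pH up, not pH down)
(E) invasive grazer introduction — nitrate down ✓; fish kill events ✗; pH down ✓; algal biomass up ✓; surface temperature up ✓; dissolved oxygen down ✓
(F) overfishing of top predator — nitrate down ✓; fish kill events ✓; pH down ✓; algal biomass up ✓; surface temperature up ✓; dissolved oxygen down ✓ (through fish kill events → dissolved oxygen down)
(F) is the only candidate with no mismatches.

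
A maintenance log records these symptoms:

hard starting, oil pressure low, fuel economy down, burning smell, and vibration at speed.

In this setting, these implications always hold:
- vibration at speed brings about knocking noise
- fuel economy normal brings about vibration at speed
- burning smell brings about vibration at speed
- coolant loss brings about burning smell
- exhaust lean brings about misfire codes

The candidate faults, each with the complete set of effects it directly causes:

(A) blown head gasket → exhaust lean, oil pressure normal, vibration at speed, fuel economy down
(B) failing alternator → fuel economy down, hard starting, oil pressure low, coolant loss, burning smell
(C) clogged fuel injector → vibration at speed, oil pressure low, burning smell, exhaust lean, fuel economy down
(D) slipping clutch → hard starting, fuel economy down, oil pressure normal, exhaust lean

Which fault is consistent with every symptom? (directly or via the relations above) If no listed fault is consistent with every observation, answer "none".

Per-candidate check:
(A) blown head gasket — hard starting -; oil pressure low -; fuel economy down +; burning smell -; vibration at speed +
(B) failing alternator — accounts for every observation (vibration at speed through burning smell → vibration at speed)
(C) clogged fuel injector — hard starting -; oil pressure low +; fuel economy down +; burning smell +; vibration at speed +
(D) slipping clutch — fails on oil pressure low, burning smell, vibration at speed (predicts oil pressure normal, not oil pressure low)
Only (B) is consistent with every observation.

B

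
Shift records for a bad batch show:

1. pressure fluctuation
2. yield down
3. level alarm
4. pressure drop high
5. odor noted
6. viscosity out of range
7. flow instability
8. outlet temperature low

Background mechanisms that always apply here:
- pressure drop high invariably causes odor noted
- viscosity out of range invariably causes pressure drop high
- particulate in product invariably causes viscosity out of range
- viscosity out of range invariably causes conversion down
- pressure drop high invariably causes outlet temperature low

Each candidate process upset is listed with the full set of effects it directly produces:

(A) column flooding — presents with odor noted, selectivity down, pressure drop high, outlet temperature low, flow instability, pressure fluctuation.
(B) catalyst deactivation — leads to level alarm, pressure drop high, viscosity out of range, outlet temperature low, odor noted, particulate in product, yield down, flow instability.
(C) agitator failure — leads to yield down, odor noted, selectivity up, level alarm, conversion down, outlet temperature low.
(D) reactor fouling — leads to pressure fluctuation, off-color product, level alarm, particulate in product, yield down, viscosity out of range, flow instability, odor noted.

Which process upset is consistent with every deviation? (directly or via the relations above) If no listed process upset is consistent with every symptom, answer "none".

D

Per-candidate check:
(A) column flooding — pressure fluctuation match; yield down miss; level alarm miss; pressure drop high match; odor noted match; viscosity out of range miss; flow instability match; outlet temperature low match
(B) catalyst deactivation — does not account for pressure fluctuation
(C) agitator failure — pressure fluctuation miss; yield down match; level alarm match; pressure drop high miss; odor noted match; viscosity out of range miss; flow instability miss; outlet temperature low match
(D) reactor fouling — pressure fluctuation match; yield down match; level alarm match; pressure drop high match (by viscosity out of range → pressure drop high); odor noted match; viscosity out of range match; flow instability match; outlet temperature low match (by viscosity out of range → pressure drop high → outlet temperature low)
Only (D) is consistent with every observation.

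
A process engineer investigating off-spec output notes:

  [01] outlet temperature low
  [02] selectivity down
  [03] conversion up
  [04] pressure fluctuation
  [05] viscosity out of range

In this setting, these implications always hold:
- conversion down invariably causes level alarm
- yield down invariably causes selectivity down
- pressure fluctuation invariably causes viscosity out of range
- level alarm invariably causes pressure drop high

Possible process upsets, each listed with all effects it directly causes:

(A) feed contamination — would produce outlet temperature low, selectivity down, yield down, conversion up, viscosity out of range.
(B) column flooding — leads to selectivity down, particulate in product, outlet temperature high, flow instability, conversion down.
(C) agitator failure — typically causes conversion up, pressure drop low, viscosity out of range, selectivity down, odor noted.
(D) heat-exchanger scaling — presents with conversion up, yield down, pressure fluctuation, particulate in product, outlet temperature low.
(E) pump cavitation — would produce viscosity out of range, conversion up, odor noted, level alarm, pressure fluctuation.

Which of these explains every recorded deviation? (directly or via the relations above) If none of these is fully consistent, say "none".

For each candidate, compare predicted effects to what was observed:
(A) feed contamination — does not account for pressure fluctuation
(B) column flooding — outlet temperature low ✗; selectivity down ✓; conversion up ✗; pressure fluctuation ✗; viscosity out of range ✗
(C) agitator failure — does not account for outlet temperature low, pressure fluctuation
(D) heat-exchanger scaling — outlet temperature low ✓; selectivity down ✓ (via yield down → selectivity down); conversion up ✓; pressure fluctuation ✓; viscosity out of range ✓ (via pressure fluctuation → viscosity out of range)
(E) pump cavitation — outlet temperature low ✗; selectivity down ✗; conversion up ✓; pressure fluctuation ✓; viscosity out of range ✓
(D) is the only candidate with no mismatches.

D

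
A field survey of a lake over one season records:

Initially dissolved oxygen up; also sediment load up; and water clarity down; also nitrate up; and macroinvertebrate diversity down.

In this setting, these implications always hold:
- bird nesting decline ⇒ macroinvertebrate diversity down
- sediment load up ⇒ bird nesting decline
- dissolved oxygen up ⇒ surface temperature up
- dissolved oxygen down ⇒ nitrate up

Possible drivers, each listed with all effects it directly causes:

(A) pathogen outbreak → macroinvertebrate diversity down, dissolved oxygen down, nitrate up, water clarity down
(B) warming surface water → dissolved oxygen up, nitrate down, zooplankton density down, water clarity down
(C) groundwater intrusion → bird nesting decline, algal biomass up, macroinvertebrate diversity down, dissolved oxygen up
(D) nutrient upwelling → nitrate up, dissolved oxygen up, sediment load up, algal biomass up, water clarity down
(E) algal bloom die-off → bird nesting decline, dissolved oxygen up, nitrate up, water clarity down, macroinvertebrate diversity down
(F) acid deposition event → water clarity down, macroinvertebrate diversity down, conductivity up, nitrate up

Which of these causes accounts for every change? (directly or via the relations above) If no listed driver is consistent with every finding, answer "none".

D

Per-candidate check:
(A) pathogen outbreak — fails on dissolved oxygen up, sediment load up (predicts dissolved oxygen down, not dissolved oxygen up)
(B) warming surface water — fails on sediment load up, nitrate up, macroinvertebrate diversity down (predicts nitrate down, not nitrate up)
(C) groundwater intrusion — dissolved oxygen up +; sediment load up -; water clarity down -; nitrate up -; macroinvertebrate diversity down +
(D) nutrient upwelling — accounts for every observation (macroinvertebrate diversity down via sediment load up → bird nesting decline → macroinvertebrate diversity down)
(E) algal bloom die-off — dissolved oxygen up +; sediment load up -; water clarity down +; nitrate up +; macroinvertebrate diversity down +
(F) acid deposition event — dissolved oxygen up -; sediment load up -; water clarity down +; nitrate up +; macroinvertebrate diversity down +
Only (D) is consistent with every observation.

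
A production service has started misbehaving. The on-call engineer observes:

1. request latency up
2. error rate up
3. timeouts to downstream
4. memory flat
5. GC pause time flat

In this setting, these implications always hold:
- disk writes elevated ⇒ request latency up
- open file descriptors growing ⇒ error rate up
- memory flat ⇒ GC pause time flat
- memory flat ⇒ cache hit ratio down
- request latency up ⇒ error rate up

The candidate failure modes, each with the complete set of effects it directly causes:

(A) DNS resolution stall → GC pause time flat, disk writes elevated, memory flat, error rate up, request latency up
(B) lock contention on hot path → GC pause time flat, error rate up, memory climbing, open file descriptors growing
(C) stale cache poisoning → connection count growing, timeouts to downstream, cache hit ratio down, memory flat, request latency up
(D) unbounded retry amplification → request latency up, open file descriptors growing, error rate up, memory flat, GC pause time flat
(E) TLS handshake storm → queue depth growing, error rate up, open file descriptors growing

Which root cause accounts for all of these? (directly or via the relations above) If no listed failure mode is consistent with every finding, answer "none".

Per-candidate check:
(A) DNS resolution stall — request latency up +; error rate up +; timeouts to downstream -; memory flat +; GC pause time flat +
(B) lock contention on hot path — request latency up -; error rate up +; timeouts to downstream -; memory flat -; GC pause time flat +
(C) stale cache poisoning — accounts for every observation (error rate up through request latency up → error rate up)
(D) unbounded retry amplification — does not account for timeouts to downstream
(E) TLS handshake storm — does not account for request latency up, timeouts to downstream, memory flat, GC pause time flat
(C) is the only candidate with no mismatches.

C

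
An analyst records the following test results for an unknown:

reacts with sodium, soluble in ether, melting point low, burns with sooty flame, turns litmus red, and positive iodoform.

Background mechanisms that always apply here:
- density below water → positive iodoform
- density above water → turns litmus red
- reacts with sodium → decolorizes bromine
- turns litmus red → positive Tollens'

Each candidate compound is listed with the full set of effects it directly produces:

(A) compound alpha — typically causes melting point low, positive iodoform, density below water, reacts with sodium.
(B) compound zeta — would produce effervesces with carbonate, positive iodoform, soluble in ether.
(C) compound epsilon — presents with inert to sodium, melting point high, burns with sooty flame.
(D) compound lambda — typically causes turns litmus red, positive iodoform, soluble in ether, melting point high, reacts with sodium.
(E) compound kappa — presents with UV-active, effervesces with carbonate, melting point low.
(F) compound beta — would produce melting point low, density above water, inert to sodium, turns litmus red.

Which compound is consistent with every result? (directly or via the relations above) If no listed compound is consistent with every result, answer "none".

none

Checking each candidate against the observations:
(A) compound alpha — reacts with sodium yes; soluble in ether NO; melting point low yes; burns with sooty flame NO; turns litmus red NO; positive iodoform yes
(B) compound zeta — reacts with sodium NO; soluble in ether yes; melting point low NO; burns with sooty flame NO; turns litmus red NO; positive iodoform yes
(C) compound epsilon — reacts with sodium NO; soluble in ether NO; melting point low NO; burns with sooty flame yes; turns litmus red NO; positive iodoform NO
(D) compound lambda — fails on melting point low, burns with sooty flame (predicts melting point high, not melting point low)
(E) compound kappa — reacts with sodium NO; soluble in ether NO; melting point low yes; burns with sooty flame NO; turns litmus red NO; positive iodoform NO
(F) compound beta — fails on reacts with sodium, soluble in ether, burns with sooty flame, positive iodoform (predicts inert to sodium, not reacts with sodium)
None of the listed candidates fits everything.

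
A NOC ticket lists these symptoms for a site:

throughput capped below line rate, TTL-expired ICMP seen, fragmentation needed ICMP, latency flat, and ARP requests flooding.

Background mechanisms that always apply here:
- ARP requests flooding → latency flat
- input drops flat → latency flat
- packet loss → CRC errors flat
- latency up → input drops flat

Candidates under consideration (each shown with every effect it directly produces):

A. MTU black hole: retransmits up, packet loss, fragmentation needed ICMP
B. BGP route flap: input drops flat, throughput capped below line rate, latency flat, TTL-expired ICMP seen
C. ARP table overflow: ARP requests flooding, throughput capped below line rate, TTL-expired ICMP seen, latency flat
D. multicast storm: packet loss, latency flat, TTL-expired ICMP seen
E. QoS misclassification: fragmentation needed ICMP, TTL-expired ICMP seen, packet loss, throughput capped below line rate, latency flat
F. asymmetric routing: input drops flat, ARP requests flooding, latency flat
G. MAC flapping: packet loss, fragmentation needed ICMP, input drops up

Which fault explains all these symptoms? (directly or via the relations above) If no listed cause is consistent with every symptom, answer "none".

none

For each candidate, compare predicted effects to what was observed:
(A) MTU black hole — throughput capped below line rate -; TTL-expired ICMP seen -; fragmentation needed ICMP +; latency flat -; ARP requests flooding -
(B) BGP route flap — does not account for fragmentation needed ICMP, ARP requests flooding
(C) ARP table overflow — throughput capped below line rate +; TTL-expired ICMP seen +; fragmentation needed ICMP -; latency flat +; ARP requests flooding +
(D) multicast storm — throughput capped below line rate -; TTL-expired ICMP seen +; fragmentation needed ICMP -; latency flat +; ARP requests flooding -
(E) QoS misclassification — throughput capped below line rate +; TTL-expired ICMP seen +; fragmentation needed ICMP +; latency flat +; ARP requests flooding -
(F) asymmetric routing — throughput capped below line rate -; TTL-expired ICMP seen -; fragmentation needed ICMP -; latency flat +; ARP requests flooding +
(G) MAC flapping — throughput capped below line rate -; TTL-expired ICMP seen -; fragmentation needed ICMP +; latency flat -; ARP requests flooding -
Every candidate fails on at least one observation.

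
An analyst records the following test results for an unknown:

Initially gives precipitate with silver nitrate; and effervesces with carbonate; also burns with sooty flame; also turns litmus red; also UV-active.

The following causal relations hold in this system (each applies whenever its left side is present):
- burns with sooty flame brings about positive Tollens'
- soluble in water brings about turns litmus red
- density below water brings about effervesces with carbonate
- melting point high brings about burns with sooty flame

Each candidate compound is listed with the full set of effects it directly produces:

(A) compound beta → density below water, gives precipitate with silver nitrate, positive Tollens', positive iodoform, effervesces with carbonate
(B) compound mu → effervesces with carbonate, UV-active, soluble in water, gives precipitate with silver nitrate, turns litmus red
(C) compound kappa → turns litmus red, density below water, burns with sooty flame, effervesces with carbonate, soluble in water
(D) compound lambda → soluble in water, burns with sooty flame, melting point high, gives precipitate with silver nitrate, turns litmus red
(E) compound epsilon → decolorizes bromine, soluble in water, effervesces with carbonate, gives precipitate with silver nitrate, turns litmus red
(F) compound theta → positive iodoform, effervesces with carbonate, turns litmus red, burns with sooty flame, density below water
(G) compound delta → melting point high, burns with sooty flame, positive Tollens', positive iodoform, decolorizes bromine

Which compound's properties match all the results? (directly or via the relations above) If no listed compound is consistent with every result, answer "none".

Checking each candidate against the observations:
(A) compound beta — does not account for burns with sooty flame, turns litmus red, UV-active
(B) compound mu — does not account for burns with sooty flame
(C) compound kappa — gives precipitate with silver nitrate miss; effervesces with carbonate match; burns with sooty flame match; turns litmus red match; UV-active miss
(D) compound lambda — does not account for effervesces with carbonate, UV-active
(E) compound epsilon — does not account for burns with sooty flame, UV-active
(F) compound theta — does not account for gives precipitate with silver nitrate, UV-active
(G) compound delta — does not account for gives precipitate with silver nitrate, effervesces with carbonate, turns litmus red, UV-active
None of the listed candidates fits everything.

none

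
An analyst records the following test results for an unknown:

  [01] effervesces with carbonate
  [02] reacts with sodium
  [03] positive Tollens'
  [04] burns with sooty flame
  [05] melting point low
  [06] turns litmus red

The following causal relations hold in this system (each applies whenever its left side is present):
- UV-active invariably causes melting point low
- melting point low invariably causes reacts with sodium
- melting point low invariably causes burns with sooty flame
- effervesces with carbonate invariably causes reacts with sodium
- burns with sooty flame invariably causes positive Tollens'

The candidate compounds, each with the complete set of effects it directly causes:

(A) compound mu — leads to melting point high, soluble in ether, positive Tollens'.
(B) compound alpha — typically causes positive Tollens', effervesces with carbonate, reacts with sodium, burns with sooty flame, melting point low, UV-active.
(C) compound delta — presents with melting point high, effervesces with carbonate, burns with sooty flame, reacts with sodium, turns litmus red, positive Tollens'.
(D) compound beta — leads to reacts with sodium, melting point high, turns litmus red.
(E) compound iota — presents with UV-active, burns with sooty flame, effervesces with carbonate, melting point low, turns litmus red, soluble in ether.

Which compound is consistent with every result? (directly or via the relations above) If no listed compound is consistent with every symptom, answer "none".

Testing each hypothesis:
(A) compound mu — fails on effervesces with carbonate, reacts with sodium, burns with sooty flame, melting point low, turns litmus red (predicts melting point high, not melting point low)
(B) compound alpha — effervesces with carbonate +; reacts with sodium +; positive Tollens' +; burns with sooty flame +; melting point low +; turns litmus red -
(C) compound delta — effervesces with carbonate +; reacts with sodium +; positive Tollens' +; burns with sooty flame +; melting point low -; turns litmus red +
(D) compound beta — effervesces with carbonate -; reacts with sodium +; positive Tollens' -; burns with sooty flame -; melting point low -; turns litmus red +
(E) compound iota — accounts for every observation (reacts with sodium by effervesces with carbonate → reacts with sodium)
(E) is the only candidate with no mismatches.

E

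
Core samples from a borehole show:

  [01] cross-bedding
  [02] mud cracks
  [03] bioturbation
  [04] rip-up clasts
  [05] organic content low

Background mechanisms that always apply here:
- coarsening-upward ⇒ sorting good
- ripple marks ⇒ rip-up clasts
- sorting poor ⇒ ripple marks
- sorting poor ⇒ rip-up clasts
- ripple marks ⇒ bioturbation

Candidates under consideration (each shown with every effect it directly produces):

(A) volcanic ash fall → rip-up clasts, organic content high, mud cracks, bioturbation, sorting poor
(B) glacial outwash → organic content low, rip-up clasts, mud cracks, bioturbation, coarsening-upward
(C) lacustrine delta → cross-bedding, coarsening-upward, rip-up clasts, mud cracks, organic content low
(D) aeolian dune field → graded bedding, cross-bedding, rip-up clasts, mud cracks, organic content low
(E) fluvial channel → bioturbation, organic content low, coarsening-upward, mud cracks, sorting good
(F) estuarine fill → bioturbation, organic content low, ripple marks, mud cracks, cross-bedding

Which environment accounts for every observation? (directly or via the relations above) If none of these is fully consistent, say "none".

F

Per-candidate check:
(A) volcanic ash fall — fails on cross-bedding, organic content low (predicts organic content high, not organic content low)
(B) glacial outwash — cross-bedding miss; mud cracks match; bioturbation match; rip-up clasts match; organic content low match
(C) lacustrine delta — cross-bedding match; mud cracks match; bioturbation miss; rip-up clasts match; organic content low match
(D) aeolian dune field — cross-bedding match; mud cracks match; bioturbation miss; rip-up clasts match; organic content low match
(E) fluvial channel — does not account for cross-bedding, rip-up clasts
(F) estuarine fill — cross-bedding match; mud cracks match; bioturbation match; rip-up clasts match (by ripple marks → rip-up clasts); organic content low match
Only (F) is consistent with every observation.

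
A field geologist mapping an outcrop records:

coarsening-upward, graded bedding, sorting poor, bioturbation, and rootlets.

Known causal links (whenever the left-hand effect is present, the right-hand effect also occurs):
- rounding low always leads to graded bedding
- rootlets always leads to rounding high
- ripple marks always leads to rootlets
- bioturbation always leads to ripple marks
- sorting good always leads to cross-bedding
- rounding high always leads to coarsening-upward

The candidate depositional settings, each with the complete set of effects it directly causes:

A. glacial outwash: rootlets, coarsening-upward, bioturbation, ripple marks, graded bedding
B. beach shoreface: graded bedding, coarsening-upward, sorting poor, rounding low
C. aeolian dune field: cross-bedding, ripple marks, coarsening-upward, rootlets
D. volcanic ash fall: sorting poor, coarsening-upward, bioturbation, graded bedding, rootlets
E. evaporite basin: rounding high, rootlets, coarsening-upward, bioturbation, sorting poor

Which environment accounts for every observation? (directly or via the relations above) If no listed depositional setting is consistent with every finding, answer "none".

D

Checking each candidate against the observations:
(A) glacial outwash — does not account for sorting poor
(B) beach shoreface — coarsening-upward +; graded bedding +; sorting poor +; bioturbation -; rootlets -
(C) aeolian dune field — coarsening-upward +; graded bedding -; sorting poor -; bioturbation -; rootlets +
(D) volcanic ash fall — accounts for every observation
(E) evaporite basin — coarsening-upward +; graded bedding -; sorting poor +; bioturbation +; rootlets +
(D) is the only candidate with no mismatches.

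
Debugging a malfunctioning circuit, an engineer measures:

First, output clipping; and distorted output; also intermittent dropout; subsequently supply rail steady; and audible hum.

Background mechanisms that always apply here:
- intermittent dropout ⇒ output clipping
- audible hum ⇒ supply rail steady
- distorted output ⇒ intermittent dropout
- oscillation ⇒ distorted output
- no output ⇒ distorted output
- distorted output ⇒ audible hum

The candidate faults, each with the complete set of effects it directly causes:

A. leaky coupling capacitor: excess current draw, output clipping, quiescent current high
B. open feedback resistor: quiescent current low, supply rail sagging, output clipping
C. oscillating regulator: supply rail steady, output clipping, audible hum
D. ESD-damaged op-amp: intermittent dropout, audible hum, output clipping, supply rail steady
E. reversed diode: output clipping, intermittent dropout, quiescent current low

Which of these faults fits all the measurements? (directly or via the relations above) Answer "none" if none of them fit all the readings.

Testing each hypothesis:
(A) leaky coupling capacitor — does not account for distorted output, intermittent dropout, supply rail steady, audible hum
(B) open feedback resistor — fails on distorted output, intermittent dropout, supply rail steady, audible hum (predicts supply rail sagging, not supply rail steady)
(C) oscillating regulator — does not account for distorted output, intermittent dropout
(D) ESD-damaged op-amp — output clipping +; distorted output -; intermittent dropout +; supply rail steady +; audible hum +
(E) reversed diode — does not account for distorted output, supply rail steady, audible hum
Every candidate fails on at least one observation.

none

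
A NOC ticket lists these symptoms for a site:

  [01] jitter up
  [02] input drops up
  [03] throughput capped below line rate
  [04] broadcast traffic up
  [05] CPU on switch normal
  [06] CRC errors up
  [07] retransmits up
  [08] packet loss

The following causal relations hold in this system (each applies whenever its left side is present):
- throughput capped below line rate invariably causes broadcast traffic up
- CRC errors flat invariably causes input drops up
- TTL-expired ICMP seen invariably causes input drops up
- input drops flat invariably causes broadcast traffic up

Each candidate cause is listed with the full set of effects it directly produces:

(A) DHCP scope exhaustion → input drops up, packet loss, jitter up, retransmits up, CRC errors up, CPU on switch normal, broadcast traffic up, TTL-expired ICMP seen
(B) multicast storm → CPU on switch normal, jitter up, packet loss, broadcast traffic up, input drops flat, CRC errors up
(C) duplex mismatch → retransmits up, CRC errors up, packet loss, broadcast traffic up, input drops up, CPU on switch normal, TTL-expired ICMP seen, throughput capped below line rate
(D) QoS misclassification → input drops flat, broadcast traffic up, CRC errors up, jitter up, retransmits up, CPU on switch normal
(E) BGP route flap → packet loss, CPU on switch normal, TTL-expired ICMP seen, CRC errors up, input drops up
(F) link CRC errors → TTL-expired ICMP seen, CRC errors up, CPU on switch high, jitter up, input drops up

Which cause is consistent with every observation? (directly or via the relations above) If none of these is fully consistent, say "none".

Testing each hypothesis:
(A) DHCP scope exhaustion — jitter up yes; input drops up yes; throughput capped below line rate NO; broadcast traffic up yes; CPU on switch normal yes; CRC errors up yes; retransmits up yes; packet loss yes
(B) multicast storm — jitter up yes; input drops up NO; throughput capped below line rate NO; broadcast traffic up yes; CPU on switch normal yes; CRC errors up yes; retransmits up NO; packet loss yes
(C) duplex mismatch — jitter up NO; input drops up yes; throughput capped below line rate yes; broadcast traffic up yes; CPU on switch normal yes; CRC errors up yes; retransmits up yes; packet loss yes
(D) QoS misclassification — jitter up yes; input drops up NO; throughput capped below line rate NO; broadcast traffic up yes; CPU on switch normal yes; CRC errors up yes; retransmits up yes; packet loss NO
(E) BGP route flap — does not account for jitter up, throughput capped below line rate, broadcast traffic up, retransmits up
(F) link CRC errors — jitter up yes; input drops up yes; throughput capped below line rate NO; broadcast traffic up NO; CPU on switch normal NO; CRC errors up yes; retransmits up NO; packet loss NO
No candidate is consistent with all observations.

none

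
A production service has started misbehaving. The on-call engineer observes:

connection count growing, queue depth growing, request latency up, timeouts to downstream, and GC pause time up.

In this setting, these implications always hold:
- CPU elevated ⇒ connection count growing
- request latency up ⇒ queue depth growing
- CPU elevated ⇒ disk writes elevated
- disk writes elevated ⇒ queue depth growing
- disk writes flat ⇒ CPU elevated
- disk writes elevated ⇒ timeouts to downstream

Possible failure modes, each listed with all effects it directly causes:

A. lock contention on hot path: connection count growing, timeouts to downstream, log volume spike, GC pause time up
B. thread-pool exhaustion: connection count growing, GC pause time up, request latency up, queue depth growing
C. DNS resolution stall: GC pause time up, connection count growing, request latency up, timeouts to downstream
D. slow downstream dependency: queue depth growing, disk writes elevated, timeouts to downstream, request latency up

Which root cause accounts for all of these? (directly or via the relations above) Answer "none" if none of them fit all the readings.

For each candidate, compare predicted effects to what was observed:
(A) lock contention on hot path — does not account for queue depth growing, request latency up
(B) thread-pool exhaustion — does not account for timeouts to downstream
(C) DNS resolution stall — connection count growing match; queue depth growing match (via request latency up → queue depth growing); request latency up match; timeouts to downstream match; GC pause time up match
(D) slow downstream dependency — connection count growing miss; queue depth growing match; request latency up match; timeouts to downstream match; GC pause time up miss
(C) alone accounts for all the evidence.

C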